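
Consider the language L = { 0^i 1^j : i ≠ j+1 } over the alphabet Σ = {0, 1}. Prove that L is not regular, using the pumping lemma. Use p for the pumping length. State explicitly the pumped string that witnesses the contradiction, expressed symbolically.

Assume L is regular; let p be its pumping constant.
Choose w = 0^p 1^{p+p!-1}. Since p ≠ (p+p!-1)+1 = p+p!, w ∈ L; and |w| ≥ p.
Write w = xyz as guaranteed by the lemma, with |xy| ≤ p and y is nonempty.
Because |xy| ≤ p and w begins with p copies of 0, we have y = 0^k with 1 ≤ k ≤ p.
Since 1 ≤ k ≤ p, k divides p!; set t = 1 + p!/k. Then xy^t z has p + (p!/k)·k = p + p! copies of 0. Now the 0-count is p+p! and (1-count)+1 = (p+p!-1)+1 = p+p!, so i ≠ j+1 fails. So xy^t z = 0^{p+p!} 1^{p+p!-1} ∉ L.
Contradiction. Therefore L is not regular.

0^{p+p!} 1^{p+p!-1}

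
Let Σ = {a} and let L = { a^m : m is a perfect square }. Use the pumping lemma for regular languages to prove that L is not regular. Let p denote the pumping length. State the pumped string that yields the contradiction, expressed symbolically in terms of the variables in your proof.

Assume L is regular; let p be its pumping constant.
Take w = a^{p²} ∈ L with |w| = p² ≥ p.
By the pumping lemma, w = xyz with |xy| ≤ p and |y| ≥ 1.
Then y = a^k for some k with 1 ≤ k ≤ p.
Pump with i = 2: xy^2z = a^{p²+k}. Since 1 ≤ k ≤ p, p² < p²+k ≤ p²+p < (p+1)², so p²+k lies strictly between consecutive squares and is not a perfect square. So xy^2z ∉ L.
This is a contradiction; hence L is not regular.

a^{p²+k}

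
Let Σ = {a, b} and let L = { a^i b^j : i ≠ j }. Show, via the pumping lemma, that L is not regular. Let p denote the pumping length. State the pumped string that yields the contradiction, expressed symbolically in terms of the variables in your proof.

a^{p+p!} b^{p+p!}

Assume L is regular; let p be its pumping constant.
Choose w = a^p b^{p+p!}. Since p ≠ p+p!, w ∈ L; and |w| ≥ p.
By the pumping lemma, w = xyz with |xy| ≤ p and y is nonempty.
The first p characters of w are a's, so xy (and hence y) consists only of a's. Write y = a^k, 1 ≤ k ≤ p.
Since 1 ≤ k ≤ p, k divides p!; set t = 1 + p!/k. Then xy^t z has p + (p!/k)·k = p + p! copies of a. Now the a-count equals the b-count, so i ≠ j fails. So xy^t z = a^{p+p!} b^{p+p!} ∉ L.
This contradicts the pumping lemma, so L is not regular.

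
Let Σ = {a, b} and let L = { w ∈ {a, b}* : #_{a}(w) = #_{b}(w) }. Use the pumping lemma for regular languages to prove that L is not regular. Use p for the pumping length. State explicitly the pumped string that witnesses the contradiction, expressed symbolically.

Assume L is regular; let p be its pumping constant.
Choose w = a^p b^p ∈ L with |w| = 2p ≥ p.
The pumping lemma gives a decomposition w = xyz where |xy| ≤ p and |y| ≥ 1.
The first p characters of w are a's, so xy (and hence y) consists only of a's. Write y = a^k, 1 ≤ k ≤ p.
Pump with i = 2: xy^2z = a^{p+k} b^p has p+k occurrences of a but only p of b. Since k ≥ 1 the counts differ, so xy^2z ∉ L.
This is a contradiction; hence L is not regular.

a^{p+k} b^p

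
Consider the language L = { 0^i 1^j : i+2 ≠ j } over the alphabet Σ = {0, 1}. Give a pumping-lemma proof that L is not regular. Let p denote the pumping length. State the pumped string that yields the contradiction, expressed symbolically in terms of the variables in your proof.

Assume L is regular; let p be its pumping constant.
Choose w = 0^p 1^{p+p!+2}. Since p ≠ (p+p!+2)-2 = p+p!, w ∈ L; and |w| ≥ p.
The pumping lemma gives a decomposition w = xyz where |xy| ≤ p and y is nonempty.
The first p characters of w are 0's, so xy (and hence y) consists only of 0's. Write y = 0^k, 1 ≤ k ≤ p.
Since 1 ≤ k ≤ p, k divides p!; set t = 1 + p!/k. Then xy^t z has p + (p!/k)·k = p + p! copies of 0. Now the 0-count is p+p! and (1-count)-2 = (p+p!+2)-2 = p+p!, so i+2 ≠ j fails. So xy^t z = 0^{p+p!} 1^{p+p!+2} ∉ L.
Contradiction. Therefore L is not regular.

0^{p+p!} 1^{p+p!+2}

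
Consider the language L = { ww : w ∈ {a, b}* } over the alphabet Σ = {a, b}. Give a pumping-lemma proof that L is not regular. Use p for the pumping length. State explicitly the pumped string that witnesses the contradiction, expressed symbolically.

a^{p+k} b^p a^p b^p

Assume L is regular; let p be its pumping constant.
Take w = a^p b^p a^p b^p = uu where u = a^pb^p; then w ∈ L and |w| = 4p ≥ p.
Write w = xyz as guaranteed by the lemma, with |xy| ≤ p and |y| > 0.
The first p characters of w are a's, so xy (and hence y) consists only of a's. Write y = a^k, 1 ≤ k ≤ p.
Pump with i = 2: xy^2z = a^{p+k} b^p a^p b^p, of length 4p+k. Suppose this equals vv. The string starts with a and ends with b, so v does too; thus the boundary between the two copies of v is a b→a transition. There is exactly one such transition, at position 2p+k, so |v| = 2p+k and |vv| = 4p+2k ≠ 4p+k since k ≥ 1. So xy^2z ∉ L.
This is a contradiction; hence L is not regular.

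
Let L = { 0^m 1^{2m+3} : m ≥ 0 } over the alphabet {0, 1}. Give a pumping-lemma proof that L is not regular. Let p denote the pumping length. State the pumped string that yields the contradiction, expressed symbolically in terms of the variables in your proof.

Suppose for contradiction that L is regular, and let p be the pumping length.
Choose w = 0^p 1^{2p+3}, which is in L with |w| = 3p+3 ≥ p.
Write w = xyz as guaranteed by the lemma, with |xy| ≤ p and y is nonempty.
Because |xy| ≤ p and w begins with p copies of 0, we have y = 0^k with 1 ≤ k ≤ p.
Pump with i = 2: xy^2z = 0^{p+k} 1^{2p+3}. For this to lie in L we would need 2p+3 = 2(p+k)+3, which forces k = 0. But k ≥ 1, so xy^2z ∉ L.
This is a contradiction; hence L is not regular.

0^{p+k} 1^{2p+3}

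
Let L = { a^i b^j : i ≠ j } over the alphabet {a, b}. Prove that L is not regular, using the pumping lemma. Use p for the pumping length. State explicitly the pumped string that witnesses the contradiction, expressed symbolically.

a^{p+p!} b^{p+p!}

Assume L is regular. Let p be the pumping length given by the pumping lemma.
Choose w = a^p b^{p+p!}. Since p ≠ p+p!, w ∈ L; and |w| ≥ p.
Write w = xyz as guaranteed by the lemma, with |xy| ≤ p and |y| ≥ 1.
Because |xy| ≤ p and w begins with p copies of a, we have y = a^k with 1 ≤ k ≤ p.
Since 1 ≤ k ≤ p, k divides p!; set t = 1 + p!/k. Then xy^t z has p + (p!/k)·k = p + p! copies of a. Now the a-count equals the b-count, so i ≠ j fails. So xy^t z = a^{p+p!} b^{p+p!} ∉ L.
This is a contradiction; hence L is not regular.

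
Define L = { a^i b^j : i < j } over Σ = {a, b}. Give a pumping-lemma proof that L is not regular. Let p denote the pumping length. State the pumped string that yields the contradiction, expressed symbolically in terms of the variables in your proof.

Suppose for contradiction that L is regular, and let p be the pumping length.
Choose w = a^p b^{p+1} ∈ L, with |w| = 2p+1 ≥ p.
The pumping lemma gives a decomposition w = xyz where |xy| ≤ p and y is nonempty.
Because |xy| ≤ p and w begins with p copies of a, we have y = a^k with 1 ≤ k ≤ p.
Consider xy^2z = a^{p+k} b^{p+1}. Since k ≥ 1, the a-count p+k is at least p+1, so i < j fails; thus xy^2z ∉ L.
This is a contradiction; hence L is not regular.

a^{p+k} b^{p+1}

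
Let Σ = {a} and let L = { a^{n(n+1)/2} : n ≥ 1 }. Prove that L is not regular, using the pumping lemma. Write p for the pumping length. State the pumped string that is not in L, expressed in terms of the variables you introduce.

Assume L is regular; let p be its pumping constant.
Take w = a^{p(p+1)/2} ∈ L with |w| = p(p+1)/2 ≥ p.
Write w = xyz as guaranteed by the lemma, with |xy| ≤ p and |y| > 0.
Then y = a^k for some k with 1 ≤ k ≤ p.
Pump with i = 2: xy^2z = a^{p(p+1)/2+k}. Since 1 ≤ k ≤ p, p(p+1)/2 < p(p+1)/2+k ≤ p(p+1)/2+p < (p+1)(p+2)/2, so p(p+1)/2+k is strictly between consecutive triangular numbers. So xy^2z ∉ L.
Contradiction. Therefore L is not regular.

a^{p(p+1)/2+k}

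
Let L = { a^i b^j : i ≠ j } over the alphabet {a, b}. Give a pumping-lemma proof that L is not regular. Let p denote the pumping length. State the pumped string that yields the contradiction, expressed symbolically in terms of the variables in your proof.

a^{p+p!} b^{p+p!}

Assume L is regular; let p be its pumping constant.
Choose w = a^p b^{p+p!}. Since p ≠ p+p!, w ∈ L; and |w| ≥ p.
By the pumping lemma, w = xyz with |xy| ≤ p and y is nonempty.
The first p characters of w are a's, so xy (and hence y) consists only of a's. Write y = a^k, 1 ≤ k ≤ p.
Since 1 ≤ k ≤ p, k divides p!; set t = 1 + p!/k. Then xy^t z has p + (p!/k)·k = p + p! copies of a. Now the a-count equals the b-count, so i ≠ j fails. So xy^t z = a^{p+p!} b^{p+p!} ∉ L.
This contradicts the pumping lemma, so L is not regular.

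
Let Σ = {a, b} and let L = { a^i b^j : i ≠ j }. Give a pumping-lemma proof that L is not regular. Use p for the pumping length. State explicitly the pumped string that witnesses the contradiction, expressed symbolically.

a^{p+p!} b^{p+p!}

Suppose for contradiction that L is regular, and let p be the pumping length.
Choose w = a^p b^{p+p!}. Since p ≠ p+p!, w ∈ L; and |w| ≥ p.
The pumping lemma gives a decomposition w = xyz where |xy| ≤ p and y is nonempty.
Since the first p symbols of w are all a's and |xy| ≤ p, y lies entirely in the leading a-block: y = a^k for some k with 1 ≤ k ≤ p.
Since 1 ≤ k ≤ p, k divides p!; set t = 1 + p!/k. Then xy^t z has p + (p!/k)·k = p + p! copies of a. Now the a-count equals the b-count, so i ≠ j fails. So xy^t z = a^{p+p!} b^{p+p!} ∉ L.
This is a contradiction; hence L is not regular.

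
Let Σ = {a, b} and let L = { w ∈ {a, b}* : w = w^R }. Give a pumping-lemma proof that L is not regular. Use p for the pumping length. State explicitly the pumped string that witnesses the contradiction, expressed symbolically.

a^{p+k} b a^p

Toward a contradiction, assume L is regular with pumping length p.
Take w = a^p b a^p, a palindrome of length 2p+1 ≥ p.
The pumping lemma gives a decomposition w = xyz where |xy| ≤ p and y is nonempty.
Because |xy| ≤ p and w begins with p copies of a, we have y = a^k with 1 ≤ k ≤ p.
Pump with i = 2: xy^2z = a^{p+k} b a^p. Its reverse is a^p b a^{p+k}, which differs from xy^2z since k ≥ 1. So xy^2z is not a palindrome and xy^2z ∉ L.
Contradiction. Therefore L is not regular.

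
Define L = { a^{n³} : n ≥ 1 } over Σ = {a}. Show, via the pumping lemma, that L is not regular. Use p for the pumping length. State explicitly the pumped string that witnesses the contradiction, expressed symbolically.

a^{p³+k}

Assume L is regular; let p be its pumping constant.
Take w = a^{p³} ∈ L with |w| = p³ ≥ p.
By the pumping lemma, w = xyz with |xy| ≤ p and |y| > 0.
Then y = a^k for some k with 1 ≤ k ≤ p.
Pump with i = 2: xy^2z = a^{p³+k}. Since 1 ≤ k ≤ p, p³ < p³+k ≤ p³+p < p³+3p²+3p+1 = (p+1)³, so p³+k is not a perfect cube. So xy^2z ∉ L.
This contradicts the pumping lemma, so L is not regular.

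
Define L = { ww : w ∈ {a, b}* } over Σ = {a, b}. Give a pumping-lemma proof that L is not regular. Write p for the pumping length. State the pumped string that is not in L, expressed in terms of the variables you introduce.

a^{p+k} b^p a^p b^p

Suppose for contradiction that L is regular, and let p be the pumping length.
Take w = a^p b^p a^p b^p = uu where u = a^pb^p; then w ∈ L and |w| = 4p ≥ p.
Write w = xyz as guaranteed by the lemma, with |xy| ≤ p and |y| > 0.
Because |xy| ≤ p and w begins with p copies of a, we have y = a^k with 1 ≤ k ≤ p.
Pump with i = 2: xy^2z = a^{p+k} b^p a^p b^p, of length 4p+k. Suppose this equals vv. The string starts with a and ends with b, so v does too; thus the boundary between the two copies of v is a b→a transition. There is exactly one such transition, at position 2p+k, so |v| = 2p+k and |vv| = 4p+2k ≠ 4p+k since k ≥ 1. So xy^2z ∉ L.
Contradiction. Therefore L is not regular.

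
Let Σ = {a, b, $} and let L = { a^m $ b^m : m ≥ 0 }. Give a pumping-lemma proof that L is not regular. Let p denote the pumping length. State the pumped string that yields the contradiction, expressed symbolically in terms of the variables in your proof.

a^{p+k} $ b^p

Assume L is regular. Let p be the pumping length given by the pumping lemma.
Take w = a^p $ b^p ∈ L with |w| = 2p+1 ≥ p.
Write w = xyz as guaranteed by the lemma, with |xy| ≤ p and y is nonempty.
Since the first p symbols of w are all a's and |xy| ≤ p, y lies entirely in the leading a-block: y = a^k for some k with 1 ≤ k ≤ p.
Pump with i = 2: xy^2z = a^{p+k} $ b^p, which would require p+k = p. But k ≥ 1, so xy^2z ∉ L.
Contradiction. Therefore L is not regular.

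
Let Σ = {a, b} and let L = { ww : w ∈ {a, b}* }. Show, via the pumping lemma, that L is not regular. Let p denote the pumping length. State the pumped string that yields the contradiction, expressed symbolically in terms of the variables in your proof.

Assume L is regular. Let p be the pumping length given by the pumping lemma.
Take w = a^p b^p a^p b^p = uu where u = a^pb^p; then w ∈ L and |w| = 4p ≥ p.
Write w = xyz as guaranteed by the lemma, with |xy| ≤ p and |y| ≥ 1.
The first p characters of w are a's, so xy (and hence y) consists only of a's. Write y = a^k, 1 ≤ k ≤ p.
Pump with i = 2: xy^2z = a^{p+k} b^p a^p b^p, of length 4p+k. Suppose this equals vv. The string starts with a and ends with b, so v does too; thus the boundary between the two copies of v is a b→a transition. There is exactly one such transition, at position 2p+k, so |v| = 2p+k and |vv| = 4p+2k ≠ 4p+k since k ≥ 1. So xy^2z ∉ L.
This contradicts the pumping lemma, so L is not regular.

a^{p+k} b^p a^p b^p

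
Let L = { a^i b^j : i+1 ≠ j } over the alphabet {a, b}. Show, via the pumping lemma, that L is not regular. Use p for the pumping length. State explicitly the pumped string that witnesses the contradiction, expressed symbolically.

Suppose for contradiction that L is regular, and let p be the pumping length.
Choose w = a^p b^{p+p!+1}. Since p ≠ (p+p!+1)-1 = p+p!, w ∈ L; and |w| ≥ p.
The pumping lemma gives a decomposition w = xyz where |xy| ≤ p and |y| ≥ 1.
Since the first p symbols of w are all a's and |xy| ≤ p, y lies entirely in the leading a-block: y = a^k for some k with 1 ≤ k ≤ p.
Since 1 ≤ k ≤ p, k divides p!; set t = 1 + p!/k. Then xy^t z has p + (p!/k)·k = p + p! copies of a. Now the a-count is p+p! and (b-count)-1 = (p+p!+1)-1 = p+p!, so i+1 ≠ j fails. So xy^t z = a^{p+p!} b^{p+p!+1} ∉ L.
This contradicts the pumping lemma, so L is not regular.

a^{p+p!} b^{p+p!+1}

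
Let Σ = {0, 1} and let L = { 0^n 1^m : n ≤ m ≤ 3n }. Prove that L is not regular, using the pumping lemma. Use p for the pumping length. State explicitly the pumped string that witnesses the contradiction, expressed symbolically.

Suppose for contradiction that L is regular, and let p be the pumping length.
Take w = 0^p 1^p ∈ L (since p ≤ p ≤ 3p), with |w| = 2p ≥ p.
Write w = xyz as guaranteed by the lemma, with |xy| ≤ p and |y| > 0.
Because |xy| ≤ p and w begins with p copies of 0, we have y = 0^k with 1 ≤ k ≤ p.
Pump with i = 2: xy^2z = 0^{p+k} 1^p. Now n = p+k > p = m, so the condition n ≤ m fails. Thus xy^2z ∉ L.
This is a contradiction; hence L is not regular.

0^{p+k} 1^p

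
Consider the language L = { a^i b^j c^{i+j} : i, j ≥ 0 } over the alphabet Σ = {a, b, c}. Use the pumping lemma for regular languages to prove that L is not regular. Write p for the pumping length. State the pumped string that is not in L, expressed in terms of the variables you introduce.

a^{p+k} b^p c^{2p}

Assume L is regular. Let p be the pumping length given by the pumping lemma.
Take w = a^p b^p c^{2p} ∈ L (with i=j=p, i+j=2p), |w| = 4p ≥ p.
The pumping lemma gives a decomposition w = xyz where |xy| ≤ p and |y| ≥ 1.
Since the first p symbols of w are all a's and |xy| ≤ p, y lies entirely in the leading a-block: y = a^k for some k with 1 ≤ k ≤ p.
Consider xy^2z = a^{p+k} b^p c^{2p}. Now the a- and b-counts sum to 2p+k, but the c-count is 2p ≠ 2p+k. So xy^2z ∉ L.
Contradiction. Therefore L is not regular.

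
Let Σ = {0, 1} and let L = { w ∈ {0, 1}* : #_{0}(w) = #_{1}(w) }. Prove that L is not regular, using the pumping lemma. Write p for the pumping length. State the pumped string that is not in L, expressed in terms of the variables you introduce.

0^{p+k} 1^p

Suppose for contradiction that L is regular, and let p be the pumping length.
Choose w = 0^p 1^p ∈ L with |w| = 2p ≥ p.
Write w = xyz as guaranteed by the lemma, with |xy| ≤ p and y is nonempty.
Because |xy| ≤ p and w begins with p copies of 0, we have y = 0^k with 1 ≤ k ≤ p.
Pump with i = 2: xy^2z = 0^{p+k} 1^p has p+k occurrences of 0 but only p of 1. Since k ≥ 1 the counts differ, so xy^2z ∉ L.
This is a contradiction; hence L is not regular.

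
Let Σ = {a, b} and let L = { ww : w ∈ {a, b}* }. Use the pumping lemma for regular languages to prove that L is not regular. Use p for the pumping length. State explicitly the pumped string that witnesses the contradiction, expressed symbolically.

Toward a contradiction, assume L is regular with pumping length p.
Take w = a^p b^p a^p b^p = uu where u = a^pb^p; then w ∈ L and |w| = 4p ≥ p.
By the pumping lemma, w = xyz with |xy| ≤ p and y is nonempty.
Because |xy| ≤ p and w begins with p copies of a, we have y = a^k with 1 ≤ k ≤ p.
Pump with i = 2: xy^2z = a^{p+k} b^p a^p b^p, of length 4p+k. Suppose this equals vv. The string starts with a and ends with b, so v does too; thus the boundary between the two copies of v is a b→a transition. There is exactly one such transition, at position 2p+k, so |v| = 2p+k and |vv| = 4p+2k ≠ 4p+k since k ≥ 1. So xy^2z ∉ L.
Contradiction. Therefore L is not regular.

a^{p+k} b^p a^p b^p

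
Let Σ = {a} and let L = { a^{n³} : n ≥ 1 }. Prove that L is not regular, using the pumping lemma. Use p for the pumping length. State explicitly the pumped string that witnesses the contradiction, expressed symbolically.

Suppose for contradiction that L is regular, and let p be the pumping length.
Take w = a^{p³} ∈ L with |w| = p³ ≥ p.
The pumping lemma gives a decomposition w = xyz where |xy| ≤ p and |y| > 0.
Then y = a^k for some k with 1 ≤ k ≤ p.
Pump with i = 2: xy^2z = a^{p³+k}. Since 1 ≤ k ≤ p, p³ < p³+k ≤ p³+p < p³+3p²+3p+1 = (p+1)³, so p³+k is not a perfect cube. So xy^2z ∉ L.
This contradicts the pumping lemma, so L is not regular.

a^{p³+k}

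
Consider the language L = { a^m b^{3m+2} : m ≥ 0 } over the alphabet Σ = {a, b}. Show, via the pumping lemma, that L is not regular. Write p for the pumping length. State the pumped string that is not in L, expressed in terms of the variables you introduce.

Assume L is regular; let p be its pumping constant.
Choose w = a^p b^{3p+2}, which is in L with |w| = 4p+2 ≥ p.
The pumping lemma gives a decomposition w = xyz where |xy| ≤ p and |y| ≥ 1.
Because |xy| ≤ p and w begins with p copies of a, we have y = a^k with 1 ≤ k ≤ p.
Pump with i = 2: xy^2z = a^{p+k} b^{3p+2}. For this to lie in L we would need 3p+2 = 3(p+k)+2, which forces k = 0. But k ≥ 1, so xy^2z ∉ L.
This contradicts the pumping lemma, so L is not regular.

a^{p+k} b^{3p+2}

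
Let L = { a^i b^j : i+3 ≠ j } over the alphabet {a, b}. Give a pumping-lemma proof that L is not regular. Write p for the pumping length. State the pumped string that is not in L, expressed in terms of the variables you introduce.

a^{p+p!} b^{p+p!+3}

Assume L is regular. Let p be the pumping length given by the pumping lemma.
Choose w = a^p b^{p+p!+3}. Since p ≠ (p+p!+3)-3 = p+p!, w ∈ L; and |w| ≥ p.
The pumping lemma gives a decomposition w = xyz where |xy| ≤ p and |y| ≥ 1.
Since the first p symbols of w are all a's and |xy| ≤ p, y lies entirely in the leading a-block: y = a^k for some k with 1 ≤ k ≤ p.
Since 1 ≤ k ≤ p, k divides p!; set t = 1 + p!/k. Then xy^t z has p + (p!/k)·k = p + p! copies of a. Now the a-count is p+p! and (b-count)-3 = (p+p!+3)-3 = p+p!, so i+3 ≠ j fails. So xy^t z = a^{p+p!} b^{p+p!+3} ∉ L.
Contradiction. Therefore L is not regular.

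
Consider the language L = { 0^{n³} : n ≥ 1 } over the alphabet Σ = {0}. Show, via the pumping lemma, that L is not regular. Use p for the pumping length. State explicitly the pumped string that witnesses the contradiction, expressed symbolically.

0^{p³+k}

Assume L is regular. Let p be the pumping length given by the pumping lemma.
Take w = 0^{p³} ∈ L with |w| = p³ ≥ p.
By the pumping lemma, w = xyz with |xy| ≤ p and |y| ≥ 1.
Then y = 0^k for some k with 1 ≤ k ≤ p.
Pump with i = 2: xy^2z = 0^{p³+k}. Since 1 ≤ k ≤ p, p³ < p³+k ≤ p³+p < p³+3p²+3p+1 = (p+1)³, so p³+k is not a perfect cube. So xy^2z ∉ L.
This contradicts the pumping lemma, so L is not regular.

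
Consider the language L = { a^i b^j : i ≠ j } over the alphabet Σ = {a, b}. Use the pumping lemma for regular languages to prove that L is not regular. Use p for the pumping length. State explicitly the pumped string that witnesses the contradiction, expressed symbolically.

Suppose for contradiction that L is regular, and let p be the pumping length.
Choose w = a^p b^{p+p!}. Since p ≠ p+p!, w ∈ L; and |w| ≥ p.
By the pumping lemma, w = xyz with |xy| ≤ p and |y| > 0.
The first p characters of w are a's, so xy (and hence y) consists only of a's. Write y = a^k, 1 ≤ k ≤ p.
Since 1 ≤ k ≤ p, k divides p!; set t = 1 + p!/k. Then xy^t z has p + (p!/k)·k = p + p! copies of a. Now the a-count equals the b-count, so i ≠ j fails. So xy^t z = a^{p+p!} b^{p+p!} ∉ L.
Contradiction. Therefore L is not regular.

a^{p+p!} b^{p+p!}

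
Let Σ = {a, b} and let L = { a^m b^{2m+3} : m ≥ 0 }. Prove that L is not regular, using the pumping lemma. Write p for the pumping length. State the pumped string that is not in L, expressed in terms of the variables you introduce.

Toward a contradiction, assume L is regular with pumping length p.
Take w = a^p b^{2p+3}. Then w ∈ L and |w| = 3p+3 ≥ p.
Write w = xyz as guaranteed by the lemma, with |xy| ≤ p and |y| > 0.
The first p characters of w are a's, so xy (and hence y) consists only of a's. Write y = a^k, 1 ≤ k ≤ p.
Pump with i = 2: xy^2z = a^{p+k} b^{2p+3}. For this to lie in L we would need 2p+3 = 2(p+k)+3, which forces k = 0. But k ≥ 1, so xy^2z ∉ L.
Contradiction. Therefore L is not regular.

a^{p+k} b^{2p+3}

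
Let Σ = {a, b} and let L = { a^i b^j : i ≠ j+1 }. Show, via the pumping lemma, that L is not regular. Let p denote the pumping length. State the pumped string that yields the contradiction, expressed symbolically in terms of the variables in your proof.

Toward a contradiction, assume L is regular with pumping length p.
Choose w = a^p b^{p+p!-1}. Since p ≠ (p+p!-1)+1 = p+p!, w ∈ L; and |w| ≥ p.
Write w = xyz as guaranteed by the lemma, with |xy| ≤ p and |y| ≥ 1.
Because |xy| ≤ p and w begins with p copies of a, we have y = a^k with 1 ≤ k ≤ p.
Since 1 ≤ k ≤ p, k divides p!; set t = 1 + p!/k. Then xy^t z has p + (p!/k)·k = p + p! copies of a. Now the a-count is p+p! and (b-count)+1 = (p+p!-1)+1 = p+p!, so i ≠ j+1 fails. So xy^t z = a^{p+p!} b^{p+p!-1} ∉ L.
This contradicts the pumping lemma, so L is not regular.

a^{p+p!} b^{p+p!-1}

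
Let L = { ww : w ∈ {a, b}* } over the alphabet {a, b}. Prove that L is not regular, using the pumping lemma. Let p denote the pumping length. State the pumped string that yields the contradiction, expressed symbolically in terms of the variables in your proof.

a^{p+k} b^p a^p b^p

Suppose for contradiction that L is regular, and let p be the pumping length.
Take w = a^p b^p a^p b^p = uu where u = a^pb^p; then w ∈ L and |w| = 4p ≥ p.
By the pumping lemma, w = xyz with |xy| ≤ p and |y| > 0.
The first p characters of w are a's, so xy (and hence y) consists only of a's. Write y = a^k, 1 ≤ k ≤ p.
Pump with i = 2: xy^2z = a^{p+k} b^p a^p b^p, of length 4p+k. Suppose this equals vv. The string starts with a and ends with b, so v does too; thus the boundary between the two copies of v is a b→a transition. There is exactly one such transition, at position 2p+k, so |v| = 2p+k and |vv| = 4p+2k ≠ 4p+k since k ≥ 1. So xy^2z ∉ L.
Contradiction. Therefore L is not regular.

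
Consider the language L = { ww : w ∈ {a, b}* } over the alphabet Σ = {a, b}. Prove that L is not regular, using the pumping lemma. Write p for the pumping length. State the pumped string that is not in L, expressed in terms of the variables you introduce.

a^{p+k} b^p a^p b^p

Toward a contradiction, assume L is regular with pumping length p.
Take w = a^p b^p a^p b^p = uu where u = a^pb^p; then w ∈ L and |w| = 4p ≥ p.
By the pumping lemma, w = xyz with |xy| ≤ p and |y| > 0.
The first p characters of w are a's, so xy (and hence y) consists only of a's. Write y = a^k, 1 ≤ k ≤ p.
Pump with i = 2: xy^2z = a^{p+k} b^p a^p b^p, of length 4p+k. Suppose this equals vv. The string starts with a and ends with b, so v does too; thus the boundary between the two copies of v is a b→a transition. There is exactly one such transition, at position 2p+k, so |v| = 2p+k and |vv| = 4p+2k ≠ 4p+k since k ≥ 1. So xy^2z ∉ L.
This contradicts the pumping lemma, so L is not regular.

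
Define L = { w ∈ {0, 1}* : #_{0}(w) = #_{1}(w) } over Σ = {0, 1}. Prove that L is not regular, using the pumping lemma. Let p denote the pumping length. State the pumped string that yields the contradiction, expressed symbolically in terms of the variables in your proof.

Toward a contradiction, assume L is regular with pumping length p.
Choose w = 0^p 1^p ∈ L with |w| = 2p ≥ p.
By the pumping lemma, w = xyz with |xy| ≤ p and |y| > 0.
The first p characters of w are 0's, so xy (and hence y) consists only of 0's. Write y = 0^k, 1 ≤ k ≤ p.
Pump with i = 2: xy^2z = 0^{p+k} 1^p has p+k occurrences of 0 but only p of 1. Since k ≥ 1 the counts differ, so xy^2z ∉ L.
Contradiction. Therefore L is not regular.

0^{p+k} 1^p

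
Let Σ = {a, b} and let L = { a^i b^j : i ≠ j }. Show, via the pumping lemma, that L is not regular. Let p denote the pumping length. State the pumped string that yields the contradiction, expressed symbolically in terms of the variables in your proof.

Toward a contradiction, assume L is regular with pumping length p.
Choose w = a^p b^{p+p!}. Since p ≠ p+p!, w ∈ L; and |w| ≥ p.
The pumping lemma gives a decomposition w = xyz where |xy| ≤ p and |y| ≥ 1.
The first p characters of w are a's, so xy (and hence y) consists only of a's. Write y = a^k, 1 ≤ k ≤ p.
Since 1 ≤ k ≤ p, k divides p!; set t = 1 + p!/k. Then xy^t z has p + (p!/k)·k = p + p! copies of a. Now the a-count equals the b-count, so i ≠ j fails. So xy^t z = a^{p+p!} b^{p+p!} ∉ L.
This contradicts the pumping lemma, so L is not regular.

a^{p+p!} b^{p+p!}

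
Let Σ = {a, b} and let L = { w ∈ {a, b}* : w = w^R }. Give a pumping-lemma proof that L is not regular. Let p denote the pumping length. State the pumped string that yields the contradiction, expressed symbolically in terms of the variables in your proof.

Suppose for contradiction that L is regular, and let p be the pumping length.
Take w = a^p b a^p, a palindrome of length 2p+1 ≥ p.
Write w = xyz as guaranteed by the lemma, with |xy| ≤ p and |y| > 0.
Because |xy| ≤ p and w begins with p copies of a, we have y = a^k with 1 ≤ k ≤ p.
Pump with i = 2: xy^2z = a^{p+k} b a^p. Its reverse is a^p b a^{p+k}, which differs from xy^2z since k ≥ 1. So xy^2z is not a palindrome and xy^2z ∉ L.
This contradicts the pumping lemma, so L is not regular.

a^{p+k} b a^p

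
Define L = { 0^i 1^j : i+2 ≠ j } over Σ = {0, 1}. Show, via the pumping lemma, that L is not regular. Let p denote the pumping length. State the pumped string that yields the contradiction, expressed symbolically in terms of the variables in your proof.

Toward a contradiction, assume L is regular with pumping length p.
Choose w = 0^p 1^{p+p!+2}. Since p ≠ (p+p!+2)-2 = p+p!, w ∈ L; and |w| ≥ p.
By the pumping lemma, w = xyz with |xy| ≤ p and |y| ≥ 1.
Since the first p symbols of w are all 0's and |xy| ≤ p, y lies entirely in the leading 0-block: y = 0^k for some k with 1 ≤ k ≤ p.
Since 1 ≤ k ≤ p, k divides p!; set t = 1 + p!/k. Then xy^t z has p + (p!/k)·k = p + p! copies of 0. Now the 0-count is p+p! and (1-count)-2 = (p+p!+2)-2 = p+p!, so i+2 ≠ j fails. So xy^t z = 0^{p+p!} 1^{p+p!+2} ∉ L.
This is a contradiction; hence L is not regular.

0^{p+p!} 1^{p+p!+2}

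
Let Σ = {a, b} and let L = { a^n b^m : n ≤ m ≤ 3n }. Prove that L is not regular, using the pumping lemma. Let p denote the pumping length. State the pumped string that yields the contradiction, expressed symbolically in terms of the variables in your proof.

a^{p+k} b^p

Assume L is regular; let p be its pumping constant.
Take w = a^p b^p ∈ L (since p ≤ p ≤ 3p), with |w| = 2p ≥ p.
By the pumping lemma, w = xyz with |xy| ≤ p and y is nonempty.
The first p characters of w are a's, so xy (and hence y) consists only of a's. Write y = a^k, 1 ≤ k ≤ p.
Pump with i = 2: xy^2z = a^{p+k} b^p. Now n = p+k > p = m, so the condition n ≤ m fails. Thus xy^2z ∉ L.
This is a contradiction; hence L is not regular.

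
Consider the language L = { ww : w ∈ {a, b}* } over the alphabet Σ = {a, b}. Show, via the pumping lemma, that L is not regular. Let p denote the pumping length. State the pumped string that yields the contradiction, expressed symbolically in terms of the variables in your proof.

a^{p+k} b^p a^p b^p

Assume L is regular. Let p be the pumping length given by the pumping lemma.
Take w = a^p b^p a^p b^p = uu where u = a^pb^p; then w ∈ L and |w| = 4p ≥ p.
By the pumping lemma, w = xyz with |xy| ≤ p and |y| > 0.
Because |xy| ≤ p and w begins with p copies of a, we have y = a^k with 1 ≤ k ≤ p.
Pump with i = 2: xy^2z = a^{p+k} b^p a^p b^p, of length 4p+k. Suppose this equals vv. The string starts with a and ends with b, so v does too; thus the boundary between the two copies of v is a b→a transition. There is exactly one such transition, at position 2p+k, so |v| = 2p+k and |vv| = 4p+2k ≠ 4p+k since k ≥ 1. So xy^2z ∉ L.
Contradiction. Therefore L is not regular.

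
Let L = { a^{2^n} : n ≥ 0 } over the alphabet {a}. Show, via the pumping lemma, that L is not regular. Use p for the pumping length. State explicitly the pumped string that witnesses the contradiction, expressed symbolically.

Toward a contradiction, assume L is regular with pumping length p.
Take w = a^{2^p} ∈ L with |w| = 2^p ≥ p.
Write w = xyz as guaranteed by the lemma, with |xy| ≤ p and |y| > 0.
Then y = a^k for some k with 1 ≤ k ≤ p.
Pump with i = 2: xy^2z = a^{2^p+k}. Since 1 ≤ k ≤ p < 2^p, we have 2^p < 2^p+k < 2^{p+1}, so 2^p+k is not a power of 2. So xy^2z ∉ L.
This is a contradiction; hence L is not regular.

a^{2^p+k}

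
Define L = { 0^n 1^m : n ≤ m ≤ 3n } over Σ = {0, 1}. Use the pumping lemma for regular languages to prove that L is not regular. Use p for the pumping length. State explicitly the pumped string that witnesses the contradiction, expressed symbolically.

Toward a contradiction, assume L is regular with pumping length p.
Take w = 0^p 1^p ∈ L (since p ≤ p ≤ 3p), with |w| = 2p ≥ p.
Write w = xyz as guaranteed by the lemma, with |xy| ≤ p and |y| > 0.
Since the first p symbols of w are all 0's and |xy| ≤ p, y lies entirely in the leading 0-block: y = 0^k for some k with 1 ≤ k ≤ p.
Pump with i = 2: xy^2z = 0^{p+k} 1^p. Now n = p+k > p = m, so the condition n ≤ m fails. Thus xy^2z ∉ L.
This contradicts the pumping lemma, so L is not regular.

0^{p+k} 1^p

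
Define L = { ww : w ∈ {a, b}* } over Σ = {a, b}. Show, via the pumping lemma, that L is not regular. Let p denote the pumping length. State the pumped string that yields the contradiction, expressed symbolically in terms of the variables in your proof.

a^{p+k} b^p a^p b^p

Assume L is regular; let p be its pumping constant.
Take w = a^p b^p a^p b^p = uu where u = a^pb^p; then w ∈ L and |w| = 4p ≥ p.
The pumping lemma gives a decomposition w = xyz where |xy| ≤ p and y is nonempty.
Since the first p symbols of w are all a's and |xy| ≤ p, y lies entirely in the leading a-block: y = a^k for some k with 1 ≤ k ≤ p.
Pump with i = 2: xy^2z = a^{p+k} b^p a^p b^p, of length 4p+k. Suppose this equals vv. The string starts with a and ends with b, so v does too; thus the boundary between the two copies of v is a b→a transition. There is exactly one such transition, at position 2p+k, so |v| = 2p+k and |vv| = 4p+2k ≠ 4p+k since k ≥ 1. So xy^2z ∉ L.
Contradiction. Therefore L is not regular.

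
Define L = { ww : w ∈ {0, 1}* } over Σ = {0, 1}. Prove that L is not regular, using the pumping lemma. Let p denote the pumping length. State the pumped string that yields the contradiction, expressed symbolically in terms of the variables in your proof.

0^{p+k} 1^p 0^p 1^p

Toward a contradiction, assume L is regular with pumping length p.
Take w = 0^p 1^p 0^p 1^p = uu where u = 0^p1^p; then w ∈ L and |w| = 4p ≥ p.
By the pumping lemma, w = xyz with |xy| ≤ p and y is nonempty.
Since the first p symbols of w are all 0's and |xy| ≤ p, y lies entirely in the leading 0-block: y = 0^k for some k with 1 ≤ k ≤ p.
Pump with i = 2: xy^2z = 0^{p+k} 1^p 0^p 1^p, of length 4p+k. Suppose this equals vv. The string starts with 0 and ends with 1, so v does too; thus the boundary between the two copies of v is a 1→0 transition. There is exactly one such transition, at position 2p+k, so |v| = 2p+k and |vv| = 4p+2k ≠ 4p+k since k ≥ 1. So xy^2z ∉ L.
This is a contradiction; hence L is not regular.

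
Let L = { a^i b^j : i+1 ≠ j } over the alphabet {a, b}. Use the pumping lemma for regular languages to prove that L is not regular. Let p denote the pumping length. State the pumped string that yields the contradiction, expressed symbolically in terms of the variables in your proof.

a^{p+p!} b^{p+p!+1}

Suppose for contradiction that L is regular, and let p be the pumping length.
Choose w = a^p b^{p+p!+1}. Since p ≠ (p+p!+1)-1 = p+p!, w ∈ L; and |w| ≥ p.
Write w = xyz as guaranteed by the lemma, with |xy| ≤ p and |y| > 0.
The first p characters of w are a's, so xy (and hence y) consists only of a's. Write y = a^k, 1 ≤ k ≤ p.
Since 1 ≤ k ≤ p, k divides p!; set t = 1 + p!/k. Then xy^t z has p + (p!/k)·k = p + p! copies of a. Now the a-count is p+p! and (b-count)-1 = (p+p!+1)-1 = p+p!, so i+1 ≠ j fails. So xy^t z = a^{p+p!} b^{p+p!+1} ∉ L.
This is a contradiction; hence L is not regular.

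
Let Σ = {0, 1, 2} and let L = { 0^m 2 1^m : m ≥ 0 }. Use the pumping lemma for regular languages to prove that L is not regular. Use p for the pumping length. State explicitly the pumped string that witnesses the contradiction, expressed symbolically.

Assume L is regular; let p be its pumping constant.
Take w = 0^p 2 1^p ∈ L with |w| = 2p+1 ≥ p.
Write w = xyz as guaranteed by the lemma, with |xy| ≤ p and |y| > 0.
The first p characters of w are 0's, so xy (and hence y) consists only of 0's. Write y = 0^k, 1 ≤ k ≤ p.
Pump with i = 2: xy^2z = 0^{p+k} 2 1^p, which would require p+k = p. But k ≥ 1, so xy^2z ∉ L.
This contradicts the pumping lemma, so L is not regular.

0^{p+k} 2 1^p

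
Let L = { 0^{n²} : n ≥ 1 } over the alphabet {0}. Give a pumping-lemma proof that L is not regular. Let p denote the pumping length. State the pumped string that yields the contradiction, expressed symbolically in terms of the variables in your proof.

Suppose for contradiction that L is regular, and let p be the pumping length.
Take w = 0^{p²} ∈ L with |w| = p² ≥ p.
The pumping lemma gives a decomposition w = xyz where |xy| ≤ p and |y| > 0.
Then y = 0^k for some k with 1 ≤ k ≤ p.
Pump with i = 2: xy^2z = 0^{p²+k}. Since 1 ≤ k ≤ p, p² < p²+k ≤ p²+p < (p+1)², so p²+k lies strictly between consecutive squares and is not a perfect square. So xy^2z ∉ L.
This is a contradiction; hence L is not regular.

0^{p²+k}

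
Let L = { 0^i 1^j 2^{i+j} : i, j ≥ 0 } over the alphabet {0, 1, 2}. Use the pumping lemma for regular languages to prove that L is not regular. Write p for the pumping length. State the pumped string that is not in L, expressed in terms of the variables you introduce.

Suppose for contradiction that L is regular, and let p be the pumping length.
Take w = 0^p 1^p 2^{2p} ∈ L (with i=j=p, i+j=2p), |w| = 4p ≥ p.
By the pumping lemma, w = xyz with |xy| ≤ p and |y| > 0.
Because |xy| ≤ p and w begins with p copies of 0, we have y = 0^k with 1 ≤ k ≤ p.
Consider xy^2z = 0^{p+k} 1^p 2^{2p}. Now the 0- and 1-counts sum to 2p+k, but the 2-count is 2p ≠ 2p+k. So xy^2z ∉ L.
Contradiction. Therefore L is not regular.

0^{p+k} 1^p 2^{2p}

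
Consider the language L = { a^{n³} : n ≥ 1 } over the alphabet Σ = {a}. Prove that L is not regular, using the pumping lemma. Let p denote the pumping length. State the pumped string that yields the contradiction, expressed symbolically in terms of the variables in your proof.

a^{p³+k}

Suppose for contradiction that L is regular, and let p be the pumping length.
Take w = a^{p³} ∈ L with |w| = p³ ≥ p.
The pumping lemma gives a decomposition w = xyz where |xy| ≤ p and |y| ≥ 1.
Then y = a^k for some k with 1 ≤ k ≤ p.
Pump with i = 2: xy^2z = a^{p³+k}. Since 1 ≤ k ≤ p, p³ < p³+k ≤ p³+p < p³+3p²+3p+1 = (p+1)³, so p³+k is not a perfect cube. So xy^2z ∉ L.
This contradicts the pumping lemma, so L is not regular.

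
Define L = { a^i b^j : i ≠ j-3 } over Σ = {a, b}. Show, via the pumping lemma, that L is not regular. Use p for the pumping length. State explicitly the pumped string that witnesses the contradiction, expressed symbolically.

a^{p+p!} b^{p+p!+3}

Suppose for contradiction that L is regular, and let p be the pumping length.
Choose w = a^p b^{p+p!+3}. Since p ≠ (p+p!+3)-3 = p+p!, w ∈ L; and |w| ≥ p.
By the pumping lemma, w = xyz with |xy| ≤ p and |y| ≥ 1.
The first p characters of w are a's, so xy (and hence y) consists only of a's. Write y = a^k, 1 ≤ k ≤ p.
Since 1 ≤ k ≤ p, k divides p!; set t = 1 + p!/k. Then xy^t z has p + (p!/k)·k = p + p! copies of a. Now the a-count is p+p! and (b-count)-3 = (p+p!+3)-3 = p+p!, so i ≠ j-3 fails. So xy^t z = a^{p+p!} b^{p+p!+3} ∉ L.
This is a contradiction; hence L is not regular.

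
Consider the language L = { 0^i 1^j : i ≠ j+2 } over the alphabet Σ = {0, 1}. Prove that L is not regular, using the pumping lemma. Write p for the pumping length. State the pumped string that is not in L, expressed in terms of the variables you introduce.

Assume L is regular. Let p be the pumping length given by the pumping lemma.
Choose w = 0^p 1^{p+p!-2}. Since p ≠ (p+p!-2)+2 = p+p!, w ∈ L; and |w| ≥ p.
By the pumping lemma, w = xyz with |xy| ≤ p and y is nonempty.
Because |xy| ≤ p and w begins with p copies of 0, we have y = 0^k with 1 ≤ k ≤ p.
Since 1 ≤ k ≤ p, k divides p!; set t = 1 + p!/k. Then xy^t z has p + (p!/k)·k = p + p! copies of 0. Now the 0-count is p+p! and (1-count)+2 = (p+p!-2)+2 = p+p!, so i ≠ j+2 fails. So xy^t z = 0^{p+p!} 1^{p+p!-2} ∉ L.
This contradicts the pumping lemma, so L is not regular.

0^{p+p!} 1^{p+p!-2}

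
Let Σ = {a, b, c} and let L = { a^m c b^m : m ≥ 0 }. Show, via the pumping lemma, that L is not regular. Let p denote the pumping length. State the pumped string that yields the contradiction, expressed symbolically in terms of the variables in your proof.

Toward a contradiction, assume L is regular with pumping length p.
Take w = a^p c b^p ∈ L with |w| = 2p+1 ≥ p.
The pumping lemma gives a decomposition w = xyz where |xy| ≤ p and |y| > 0.
The first p characters of w are a's, so xy (and hence y) consists only of a's. Write y = a^k, 1 ≤ k ≤ p.
Pump with i = 2: xy^2z = a^{p+k} c b^p, which would require p+k = p. But k ≥ 1, so xy^2z ∉ L.
This contradicts the pumping lemma, so L is not regular.

a^{p+k} c b^p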